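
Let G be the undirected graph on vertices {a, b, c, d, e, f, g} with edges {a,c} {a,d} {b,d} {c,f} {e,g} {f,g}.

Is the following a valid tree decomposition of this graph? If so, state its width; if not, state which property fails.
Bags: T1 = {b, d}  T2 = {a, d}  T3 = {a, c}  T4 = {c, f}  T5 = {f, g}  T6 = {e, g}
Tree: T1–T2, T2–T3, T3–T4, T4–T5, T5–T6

Yes; width 1.

Every vertex of G appears in some bag (union = {a, b, c, d, e, f, g}); every edge is covered by a bag; and for each vertex v the set of bags containing v is connected in the bag tree. The decomposition is therefore valid. The largest bag has 2 vertices, so the width is 1.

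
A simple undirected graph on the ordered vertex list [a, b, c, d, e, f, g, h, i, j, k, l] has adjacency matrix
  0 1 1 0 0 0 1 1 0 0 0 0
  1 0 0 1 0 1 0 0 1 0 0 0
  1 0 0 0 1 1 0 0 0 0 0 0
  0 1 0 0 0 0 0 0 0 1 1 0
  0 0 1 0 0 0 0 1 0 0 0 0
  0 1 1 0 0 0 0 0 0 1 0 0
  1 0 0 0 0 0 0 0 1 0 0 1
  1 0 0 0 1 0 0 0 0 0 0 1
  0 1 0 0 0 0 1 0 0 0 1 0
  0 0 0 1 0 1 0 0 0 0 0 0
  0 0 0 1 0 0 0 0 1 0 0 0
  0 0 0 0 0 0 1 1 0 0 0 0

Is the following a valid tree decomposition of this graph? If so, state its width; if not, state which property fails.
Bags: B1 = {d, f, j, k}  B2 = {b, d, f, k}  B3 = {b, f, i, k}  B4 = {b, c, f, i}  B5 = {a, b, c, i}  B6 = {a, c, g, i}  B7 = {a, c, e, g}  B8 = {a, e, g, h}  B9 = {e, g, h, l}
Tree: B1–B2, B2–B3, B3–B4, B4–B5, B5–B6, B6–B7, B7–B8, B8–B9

Yes; width 3.

Every vertex of G appears in some bag (union = {a, b, c, d, e, f, g, h, i, j, k, l}); every edge is covered by a bag; and for each vertex v the set of bags containing v is connected in the bag tree. The decomposition is therefore valid. The largest bag has 4 vertices, so the width is 3.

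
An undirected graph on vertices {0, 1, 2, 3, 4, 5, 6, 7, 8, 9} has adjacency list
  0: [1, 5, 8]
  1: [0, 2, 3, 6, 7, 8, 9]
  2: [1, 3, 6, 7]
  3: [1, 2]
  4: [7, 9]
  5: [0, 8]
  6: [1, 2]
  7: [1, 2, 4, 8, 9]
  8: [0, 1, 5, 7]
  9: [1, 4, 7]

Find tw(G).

A width-2 tree decomposition is:
Bags: B1 = {1, 7, 8}  B2 = {1, 7, 9}  B3 = {1, 2, 7}  B4 = {1, 2, 6}  B5 = {0, 1, 8}  B6 = {1, 2, 3}  B7 = {0, 5, 8}  B8 = {4, 7, 9}
Tree: B1–B2, B1–B3, B3–B4, B1–B5, B3–B6, B5–B7, B2–B8
Every bag has size at most 3, so the width is 3 − 1 = 2 and tw(G) ≤ 2. For the lower bound, the 3 vertices {0, 1, 8} are pairwise adjacent, and any tree decomposition puts a clique entirely inside one bag — forcing width ≥ 2. The upper and lower bounds meet at 2, so that is the treewidth.

2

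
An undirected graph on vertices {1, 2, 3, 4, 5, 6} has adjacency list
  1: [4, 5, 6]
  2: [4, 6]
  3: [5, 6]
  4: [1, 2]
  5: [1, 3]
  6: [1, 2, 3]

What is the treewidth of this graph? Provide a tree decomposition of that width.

Treewidth 2.
Bags: B1 = {1, 3, 5}  B2 = {1, 3, 6}  B3 = {1, 4, 6}  B4 = {2, 4, 6}
Tree: B1–B2, B2–B3, B3–B4

The largest bag has 3 vertices, giving width 2; this decomposition certifies tw(G) ≤ 2. Since 5–3–6–1–5 is a cycle in G, G is not acyclic. Forests are exactly the graphs of treewidth ≤ 1, so tw(G) ≥ 2. Combining the bounds, tw(G) = 2.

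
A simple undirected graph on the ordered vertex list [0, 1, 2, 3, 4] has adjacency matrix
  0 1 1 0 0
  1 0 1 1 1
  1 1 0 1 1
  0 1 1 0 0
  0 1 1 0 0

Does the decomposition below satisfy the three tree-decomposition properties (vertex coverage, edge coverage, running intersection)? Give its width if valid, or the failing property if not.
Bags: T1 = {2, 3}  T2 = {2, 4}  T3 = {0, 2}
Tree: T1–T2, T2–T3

A tree decomposition must satisfy three properties: every vertex lies in some bag; for every edge, both endpoints lie together in some bag; and for every vertex, the bags containing it form a connected subtree. Here vertex 1 appears in no bag, so the decomposition is invalid.

No — vertex 1 appears in no bag.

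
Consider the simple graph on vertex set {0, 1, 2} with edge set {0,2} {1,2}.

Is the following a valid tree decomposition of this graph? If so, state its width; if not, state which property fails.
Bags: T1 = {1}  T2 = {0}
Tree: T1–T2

No — vertex 2 appears in no bag.

A tree decomposition must satisfy three properties: every vertex lies in some bag; for every edge, both endpoints lie together in some bag; and for every vertex, the bags containing it form a connected subtree. Here vertex 2 appears in no bag, so the decomposition is invalid.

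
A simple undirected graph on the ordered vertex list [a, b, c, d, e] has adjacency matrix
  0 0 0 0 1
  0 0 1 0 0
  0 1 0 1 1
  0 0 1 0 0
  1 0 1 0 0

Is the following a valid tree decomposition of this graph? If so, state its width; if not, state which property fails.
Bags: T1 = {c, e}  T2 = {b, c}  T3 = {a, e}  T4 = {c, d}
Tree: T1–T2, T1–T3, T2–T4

Yes; width 1.

Every vertex of G appears in some bag (union = {a, b, c, d, e}); every edge is covered by a bag; and for each vertex v the set of bags containing v is connected in the bag tree. The decomposition is therefore valid. The largest bag has 2 vertices, so the width is 1.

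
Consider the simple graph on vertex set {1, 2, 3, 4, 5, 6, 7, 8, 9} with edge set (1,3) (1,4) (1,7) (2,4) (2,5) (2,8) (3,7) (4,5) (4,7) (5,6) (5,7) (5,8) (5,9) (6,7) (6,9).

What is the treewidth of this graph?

A width-2 tree decomposition is:
Bags: B1 = {4, 5, 7}  B2 = {5, 6, 7}  B3 = {1, 4, 7}  B4 = {1, 3, 7}  B5 = {2, 4, 5}  B6 = {5, 6, 9}  B7 = {2, 5, 8}
Tree: B1–B2, B1–B3, B3–B4, B1–B5, B2–B6, B5–B7
Every bag has size at most 3, so the width is 3 − 1 = 2 and tw(G) ≤ 2. Conversely, {1, 3, 7} is a clique of size 3, and the vertices of any clique must share a bag in every tree decomposition; so some bag has ≥ 3 vertices and tw(G) ≥ 2. The upper and lower bounds meet at 2, so that is the treewidth.

2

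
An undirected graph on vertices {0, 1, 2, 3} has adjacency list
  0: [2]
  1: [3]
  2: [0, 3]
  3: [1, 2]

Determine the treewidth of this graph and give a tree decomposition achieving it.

Each bag holds 2 vertices, so the decomposition has width 1, which upper-bounds the treewidth. Since G has at least one edge (e.g. 0–2), it is not an edgeless graph, so tw(G) ≥ 1. Hence tw(G) = 1 exactly.

Treewidth 1.
One optimal decomposition is:
Bags: B1 = {0, 2}  B2 = {2, 3}  B3 = {1, 3}
Tree: B1–B2, B2–B3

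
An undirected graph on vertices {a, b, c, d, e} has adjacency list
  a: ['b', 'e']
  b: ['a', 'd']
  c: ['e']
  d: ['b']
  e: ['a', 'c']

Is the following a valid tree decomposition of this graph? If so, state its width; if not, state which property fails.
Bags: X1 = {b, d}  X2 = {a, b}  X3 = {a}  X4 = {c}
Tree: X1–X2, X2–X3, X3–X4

No — vertex e appears in no bag.

A tree decomposition must satisfy three properties: every vertex lies in some bag; for every edge, both endpoints lie together in some bag; and for every vertex, the bags containing it form a connected subtree. Here vertex e appears in no bag, so the decomposition is invalid.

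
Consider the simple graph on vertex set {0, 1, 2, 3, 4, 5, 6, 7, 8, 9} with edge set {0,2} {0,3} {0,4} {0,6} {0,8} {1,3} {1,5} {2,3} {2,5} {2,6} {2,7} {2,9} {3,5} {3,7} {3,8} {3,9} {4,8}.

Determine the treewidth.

A width-2 tree decomposition is:
Bags: B1 = {0, 2, 3}  B2 = {2, 3, 5}  B3 = {2, 3, 9}  B4 = {0, 3, 8}  B5 = {0, 2, 6}  B6 = {1, 3, 5}  B7 = {2, 3, 7}  B8 = {0, 4, 8}
Tree: B1–B2, B1–B3, B1–B4, B1–B5, B2–B6, B2–B7, B4–B8
The largest bag has 3 vertices, giving width 2; this decomposition certifies tw(G) ≤ 2. Conversely, {0, 3, 8} is a clique of size 3, and the vertices of any clique must share a bag in every tree decomposition; so some bag has ≥ 3 vertices and tw(G) ≥ 2. Therefore the treewidth is 2.

2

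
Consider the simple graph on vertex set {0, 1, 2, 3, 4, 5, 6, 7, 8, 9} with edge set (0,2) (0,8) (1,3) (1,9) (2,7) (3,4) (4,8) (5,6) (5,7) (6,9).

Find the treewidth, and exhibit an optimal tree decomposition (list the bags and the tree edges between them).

Treewidth 2.
One such decomposition:
Bags: B1 = {1, 3, 9}  B2 = {3, 6, 9}  B3 = {3, 5, 6}  B4 = {3, 5, 7}  B5 = {2, 3, 7}  B6 = {0, 2, 3}  B7 = {0, 3, 8}  B8 = {3, 4, 8}
Tree: B1–B2, B2–B3, B3–B4, B4–B5, B5–B6, B6–B7, B7–B8

The largest bag has 3 vertices, giving width 2; this decomposition certifies tw(G) ≤ 2. The edges 3–1–9–6–5–7–2–0–8–4–3 form a cycle, so G is not a tree and its treewidth is at least 2. Combining the bounds, tw(G) = 2.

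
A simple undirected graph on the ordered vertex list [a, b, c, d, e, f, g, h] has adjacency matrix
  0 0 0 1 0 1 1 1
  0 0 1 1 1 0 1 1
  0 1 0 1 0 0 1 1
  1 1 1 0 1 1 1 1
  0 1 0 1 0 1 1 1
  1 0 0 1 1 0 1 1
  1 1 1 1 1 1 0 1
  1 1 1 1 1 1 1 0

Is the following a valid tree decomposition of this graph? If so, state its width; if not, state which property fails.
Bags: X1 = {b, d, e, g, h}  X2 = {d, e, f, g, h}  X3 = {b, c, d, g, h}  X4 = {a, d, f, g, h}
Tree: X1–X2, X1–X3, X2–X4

Every vertex of G appears in some bag (union = {a, b, c, d, e, f, g, h}); every edge is covered by a bag; and for each vertex v the set of bags containing v is connected in the bag tree. The decomposition is therefore valid. The largest bag has 5 vertices, so the width is 4.

Yes; width 4.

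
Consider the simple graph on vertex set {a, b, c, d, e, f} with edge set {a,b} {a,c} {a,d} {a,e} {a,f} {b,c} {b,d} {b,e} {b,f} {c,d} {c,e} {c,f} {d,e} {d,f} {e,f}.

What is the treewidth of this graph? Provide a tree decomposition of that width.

With just one bag of size 6, the width is 6 − 1 = 5, so tw(G) ≤ 5. On the other hand G contains the 6-clique {a, b, c, d, e, f}. A clique must lie in a single bag of any decomposition, so no decomposition can have width below 5. Combining the bounds, tw(G) = 5.

Treewidth 5.
One optimal decomposition is:
Bags: B1 = {a, b, c, d, e, f}
Tree: (single bag)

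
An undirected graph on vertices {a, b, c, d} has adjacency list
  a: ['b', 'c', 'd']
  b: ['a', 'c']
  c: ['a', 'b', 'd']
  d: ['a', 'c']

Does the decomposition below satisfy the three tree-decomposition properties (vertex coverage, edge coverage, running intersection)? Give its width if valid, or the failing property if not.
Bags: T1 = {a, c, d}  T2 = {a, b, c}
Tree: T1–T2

Yes; width 2.

Checking the three conditions: (i) the bags cover all of {a, b, c, d}; (ii) for each edge, some bag contains both endpoints; (iii) the bags containing any fixed vertex form a subtree. All hold, so the decomposition is valid with width 3 − 1 = 2.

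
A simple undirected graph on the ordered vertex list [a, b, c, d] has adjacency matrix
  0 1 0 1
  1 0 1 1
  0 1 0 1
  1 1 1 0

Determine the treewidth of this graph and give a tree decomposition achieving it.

Treewidth 2.
One optimal decomposition is:
Bags: B1 = {a, b, d}  B2 = {b, c, d}
Tree: B1–B2

Each bag holds 3 vertices, so the decomposition has width 2, which upper-bounds the treewidth. For the lower bound, the 3 vertices {b, c, d} are pairwise adjacent, and any tree decomposition puts a clique entirely inside one bag — forcing width ≥ 2. Hence tw(G) = 2 exactly.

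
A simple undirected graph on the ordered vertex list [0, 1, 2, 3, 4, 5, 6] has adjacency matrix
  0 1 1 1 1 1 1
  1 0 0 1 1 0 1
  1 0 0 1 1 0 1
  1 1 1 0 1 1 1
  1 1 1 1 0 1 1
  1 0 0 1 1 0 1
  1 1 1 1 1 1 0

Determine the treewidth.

A width-4 tree decomposition is:
Bags: B1 = {0, 1, 3, 4, 6}  B2 = {0, 3, 4, 5, 6}  B3 = {0, 2, 3, 4, 6}
Tree: B1–B2, B2–B3
The largest bag has 5 vertices, giving width 4; this decomposition certifies tw(G) ≤ 4. For the lower bound, the 5 vertices {0, 1, 3, 4, 6} are pairwise adjacent, and any tree decomposition puts a clique entirely inside one bag — forcing width ≥ 4. Hence tw(G) = 4 exactly.

4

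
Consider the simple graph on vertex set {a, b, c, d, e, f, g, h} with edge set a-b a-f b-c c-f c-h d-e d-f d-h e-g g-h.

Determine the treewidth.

2

A width-2 tree decomposition is:
Bags: B1 = {e, g, h}  B2 = {d, e, h}  B3 = {c, d, h}  B4 = {c, d, f}  B5 = {b, c, f}  B6 = {a, b, f}
Tree: B1–B2, B2–B3, B3–B4, B4–B5, B5–B6
Each bag holds 3 vertices, so the decomposition has width 2, which upper-bounds the treewidth. Since g–e–d–h–g is a cycle in G, G is not acyclic. Forests are exactly the graphs of treewidth ≤ 1, so tw(G) ≥ 2. Hence tw(G) = 2 exactly.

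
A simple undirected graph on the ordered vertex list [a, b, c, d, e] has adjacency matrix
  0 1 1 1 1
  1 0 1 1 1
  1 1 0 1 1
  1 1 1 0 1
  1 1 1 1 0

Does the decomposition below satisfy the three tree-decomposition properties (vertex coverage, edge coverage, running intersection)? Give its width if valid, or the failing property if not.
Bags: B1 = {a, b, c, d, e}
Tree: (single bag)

Yes; width 4.

Every vertex of G appears in some bag (union = {a, b, c, d, e}); every edge is covered by a bag; and for each vertex v the set of bags containing v is connected in the bag tree. The decomposition is therefore valid. The largest bag has 5 vertices, so the width is 4.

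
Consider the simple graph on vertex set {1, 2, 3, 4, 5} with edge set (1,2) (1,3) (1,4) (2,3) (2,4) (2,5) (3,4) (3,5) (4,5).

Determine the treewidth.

A width-3 tree decomposition is:
Bags: B1 = {1, 2, 3, 4}  B2 = {2, 3, 4, 5}
Tree: B1–B2
The largest bag has 4 vertices, giving width 3; this decomposition certifies tw(G) ≤ 3. For the lower bound, the 4 vertices {1, 2, 3, 4} are pairwise adjacent, and any tree decomposition puts a clique entirely inside one bag — forcing width ≥ 3. Therefore the treewidth is 3.

3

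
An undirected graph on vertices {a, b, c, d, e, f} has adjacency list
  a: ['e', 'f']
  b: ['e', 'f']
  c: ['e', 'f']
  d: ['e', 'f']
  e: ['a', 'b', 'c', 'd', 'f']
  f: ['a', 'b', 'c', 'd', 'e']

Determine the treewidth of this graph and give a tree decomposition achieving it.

Treewidth 2.
Bags: B1 = {d, e, f}  B2 = {a, e, f}  B3 = {c, e, f}  B4 = {b, e, f}
Tree: B1–B2, B2–B3, B2–B4

Every bag has size at most 3, so the width is 3 − 1 = 2 and tw(G) ≤ 2. For the lower bound, the 3 vertices {d, e, f} are pairwise adjacent, and any tree decomposition puts a clique entirely inside one bag — forcing width ≥ 2. The upper and lower bounds meet at 2, so that is the treewidth.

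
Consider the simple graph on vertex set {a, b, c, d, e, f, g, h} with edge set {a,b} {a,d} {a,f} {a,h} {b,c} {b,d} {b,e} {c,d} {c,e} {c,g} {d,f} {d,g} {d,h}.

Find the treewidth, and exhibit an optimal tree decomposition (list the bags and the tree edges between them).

Treewidth 2.
Bags: B1 = {c, d, g}  B2 = {b, c, d}  B3 = {a, b, d}  B4 = {b, c, e}  B5 = {a, d, f}  B6 = {a, d, h}
Tree: B1–B2, B2–B3, B2–B4, B3–B5, B3–B6

Each bag holds 3 vertices, so the decomposition has width 2, which upper-bounds the treewidth. On the other hand G contains the 3-clique {c, d, g}. A clique must lie in a single bag of any decomposition, so no decomposition can have width below 2. Hence tw(G) = 2 exactly.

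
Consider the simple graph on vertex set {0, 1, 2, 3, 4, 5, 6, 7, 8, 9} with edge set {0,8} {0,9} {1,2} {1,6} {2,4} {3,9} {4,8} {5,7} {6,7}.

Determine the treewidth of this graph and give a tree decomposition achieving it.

Each bag holds 2 vertices, so the decomposition has width 1, which upper-bounds the treewidth. Any graph with an edge has treewidth ≥ 1, and G has the edge 3–9. Therefore the treewidth is 1.

Treewidth 1.
One optimal decomposition is:
Bags: B1 = {3, 9}  B2 = {0, 9}  B3 = {0, 8}  B4 = {4, 8}  B5 = {2, 4}  B6 = {1, 2}  B7 = {1, 6}  B8 = {6, 7}  B9 = {5, 7}
Tree: B1–B2, B2–B3, B3–B4, B4–B5, B5–B6, B6–B7, B7–B8, B8–B9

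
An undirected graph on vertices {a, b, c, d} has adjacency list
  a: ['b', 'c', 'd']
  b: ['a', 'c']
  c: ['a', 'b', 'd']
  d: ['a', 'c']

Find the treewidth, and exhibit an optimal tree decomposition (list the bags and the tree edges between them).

Treewidth 2.
One optimal decomposition is:
Bags: B1 = {a, c, d}  B2 = {a, b, c}
Tree: B1–B2

Every bag has size at most 3, so the width is 3 − 1 = 2 and tw(G) ≤ 2. On the other hand G contains the 3-clique {a, c, d}. A clique must lie in a single bag of any decomposition, so no decomposition can have width below 2. The upper and lower bounds meet at 2, so that is the treewidth.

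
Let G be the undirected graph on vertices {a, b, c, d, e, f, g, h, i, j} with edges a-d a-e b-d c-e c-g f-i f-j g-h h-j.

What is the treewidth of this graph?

A width-1 tree decomposition is:
Bags: B1 = {f, i}  B2 = {f, j}  B3 = {h, j}  B4 = {g, h}  B5 = {c, g}  B6 = {c, e}  B7 = {a, e}  B8 = {a, d}  B9 = {b, d}
Tree: B1–B2, B2–B3, B3–B4, B4–B5, B5–B6, B6–B7, B7–B8, B8–B9
Each bag holds 2 vertices, so the decomposition has width 1, which upper-bounds the treewidth. Since G has at least one edge (e.g. i–f), it is not an edgeless graph, so tw(G) ≥ 1. Combining the bounds, tw(G) = 1.

1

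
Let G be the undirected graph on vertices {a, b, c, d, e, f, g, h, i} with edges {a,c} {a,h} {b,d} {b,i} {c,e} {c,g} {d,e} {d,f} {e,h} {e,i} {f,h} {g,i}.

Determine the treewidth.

3

A width-3 tree decomposition is:
Bags: B1 = {b, c, g, i}  B2 = {b, c, e, i}  B3 = {b, c, d, e}  B4 = {a, c, d, e}  B5 = {a, d, e, h}  B6 = {a, d, f, h}
Tree: B1–B2, B2–B3, B3–B4, B4–B5, B5–B6
Each bag holds 4 vertices, so the decomposition has width 3, which upper-bounds the treewidth. For the lower bound: the 4 vertex sets {b,g,i}, {c}, {e}, {a,d,f,h} are disjoint, each induces a connected subgraph, and every pair is joined by at least one edge of G. Contracting each set to a single vertex therefore yields K_{4} as a minor, and since treewidth is minor-monotone, tw(G) ≥ tw(K_{4}) = 3. Combining the bounds, tw(G) = 3.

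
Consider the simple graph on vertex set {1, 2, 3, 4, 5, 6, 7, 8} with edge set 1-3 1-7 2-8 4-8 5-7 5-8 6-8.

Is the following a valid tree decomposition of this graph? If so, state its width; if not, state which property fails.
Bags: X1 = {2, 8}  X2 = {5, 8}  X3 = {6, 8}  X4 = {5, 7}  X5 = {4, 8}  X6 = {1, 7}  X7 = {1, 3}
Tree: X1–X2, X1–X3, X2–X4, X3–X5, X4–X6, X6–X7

Every vertex of G appears in some bag (union = {1, 2, 3, 4, 5, 6, 7, 8}); every edge is covered by a bag; and for each vertex v the set of bags containing v is connected in the bag tree. The decomposition is therefore valid. The largest bag has 2 vertices, so the width is 1.

Yes; width 1.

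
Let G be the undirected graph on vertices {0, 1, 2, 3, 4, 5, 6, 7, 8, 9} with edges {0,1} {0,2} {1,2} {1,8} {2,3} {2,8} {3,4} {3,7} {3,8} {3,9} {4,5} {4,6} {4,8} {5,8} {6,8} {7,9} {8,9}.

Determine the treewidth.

2

A width-2 tree decomposition is:
Bags: B1 = {1, 2, 8}  B2 = {2, 3, 8}  B3 = {0, 1, 2}  B4 = {3, 4, 8}  B5 = {3, 8, 9}  B6 = {3, 7, 9}  B7 = {4, 6, 8}  B8 = {4, 5, 8}
Tree: B1–B2, B1–B3, B2–B4, B2–B5, B5–B6, B4–B7, B7–B8
The largest bag has 3 vertices, giving width 2; this decomposition certifies tw(G) ≤ 2. Conversely, {0, 1, 2} is a clique of size 3, and the vertices of any clique must share a bag in every tree decomposition; so some bag has ≥ 3 vertices and tw(G) ≥ 2. The upper and lower bounds meet at 2, so that is the treewidth.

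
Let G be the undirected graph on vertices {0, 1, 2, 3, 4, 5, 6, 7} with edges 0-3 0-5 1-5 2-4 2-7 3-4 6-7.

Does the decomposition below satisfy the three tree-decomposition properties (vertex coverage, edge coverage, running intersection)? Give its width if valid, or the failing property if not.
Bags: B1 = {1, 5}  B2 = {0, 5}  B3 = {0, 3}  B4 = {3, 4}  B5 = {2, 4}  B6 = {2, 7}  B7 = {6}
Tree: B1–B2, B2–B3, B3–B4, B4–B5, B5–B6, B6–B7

No — edge (7,6) lies in no bag.

A tree decomposition must satisfy three properties: every vertex lies in some bag; for every edge, both endpoints lie together in some bag; and for every vertex, the bags containing it form a connected subtree. Here edge (7,6) lies in no bag, so the decomposition is invalid.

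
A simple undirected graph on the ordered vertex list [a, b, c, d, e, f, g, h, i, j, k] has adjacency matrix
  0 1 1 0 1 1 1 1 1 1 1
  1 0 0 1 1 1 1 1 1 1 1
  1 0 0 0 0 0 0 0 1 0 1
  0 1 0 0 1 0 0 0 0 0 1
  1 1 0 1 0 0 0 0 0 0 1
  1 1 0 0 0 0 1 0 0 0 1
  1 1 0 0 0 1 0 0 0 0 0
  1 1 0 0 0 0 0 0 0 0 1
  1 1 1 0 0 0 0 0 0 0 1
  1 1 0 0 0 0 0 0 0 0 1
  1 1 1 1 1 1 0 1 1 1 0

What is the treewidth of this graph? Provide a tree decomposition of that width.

Treewidth 3.
One optimal decomposition is:
Bags: B1 = {a, b, h, k}  B2 = {a, b, e, k}  B3 = {a, b, i, k}  B4 = {a, b, f, k}  B5 = {b, d, e, k}  B6 = {a, b, j, k}  B7 = {a, c, i, k}  B8 = {a, b, f, g}
Tree: B1–B2, B2–B3, B1–B4, B2–B5, B4–B6, B3–B7, B4–B8

Each bag holds 4 vertices, so the decomposition has width 3, which upper-bounds the treewidth. On the other hand G contains the 4-clique {a, b, f, g}. A clique must lie in a single bag of any decomposition, so no decomposition can have width below 3. Hence tw(G) = 3 exactly.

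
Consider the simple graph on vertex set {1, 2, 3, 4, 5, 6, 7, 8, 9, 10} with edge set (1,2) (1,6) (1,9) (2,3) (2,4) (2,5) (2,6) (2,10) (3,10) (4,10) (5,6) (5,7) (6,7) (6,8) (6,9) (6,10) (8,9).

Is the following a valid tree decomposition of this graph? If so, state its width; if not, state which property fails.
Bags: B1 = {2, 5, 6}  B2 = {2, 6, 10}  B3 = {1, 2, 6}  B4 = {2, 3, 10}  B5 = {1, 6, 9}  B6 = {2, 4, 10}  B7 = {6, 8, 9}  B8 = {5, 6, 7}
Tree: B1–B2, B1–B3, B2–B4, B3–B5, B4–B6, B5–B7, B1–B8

Yes; width 2.

Checking the three conditions: (i) the bags cover all of {1, 2, 3, 4, 5, 6, 7, 8, 9, 10}; (ii) for each edge, some bag contains both endpoints; (iii) the bags containing any fixed vertex form a subtree. All hold, so the decomposition is valid with width 3 − 1 = 2.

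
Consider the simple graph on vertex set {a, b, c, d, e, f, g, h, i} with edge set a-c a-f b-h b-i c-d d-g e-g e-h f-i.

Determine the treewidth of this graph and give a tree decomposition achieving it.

Every bag has size at most 3, so the width is 3 − 1 = 2 and tw(G) ≤ 2. For the lower bound, G contains the cycle b–h–e–g–d–c–a–f–i–b, so G is not a forest; only forests have treewidth ≤ 1, hence tw(G) ≥ 2. Therefore the treewidth is 2.

Treewidth 2.
Bags: B1 = {b, e, h}  B2 = {b, e, g}  B3 = {b, d, g}  B4 = {b, c, d}  B5 = {a, b, c}  B6 = {a, b, f}  B7 = {b, f, i}
Tree: B1–B2, B2–B3, B3–B4, B4–B5, B5–B6, B6–B7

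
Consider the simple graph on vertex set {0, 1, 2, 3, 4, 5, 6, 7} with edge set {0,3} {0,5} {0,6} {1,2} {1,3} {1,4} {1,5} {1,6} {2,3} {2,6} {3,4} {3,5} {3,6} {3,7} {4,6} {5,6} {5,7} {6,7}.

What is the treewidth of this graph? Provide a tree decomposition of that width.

Treewidth 3.
Bags: B1 = {1, 2, 3, 6}  B2 = {1, 3, 5, 6}  B3 = {3, 5, 6, 7}  B4 = {1, 3, 4, 6}  B5 = {0, 3, 5, 6}
Tree: B1–B2, B2–B3, B1–B4, B3–B5

The largest bag has 4 vertices, giving width 3; this decomposition certifies tw(G) ≤ 3. For the lower bound, the 4 vertices {0, 3, 5, 6} are pairwise adjacent, and any tree decomposition puts a clique entirely inside one bag — forcing width ≥ 3. Therefore the treewidth is 3.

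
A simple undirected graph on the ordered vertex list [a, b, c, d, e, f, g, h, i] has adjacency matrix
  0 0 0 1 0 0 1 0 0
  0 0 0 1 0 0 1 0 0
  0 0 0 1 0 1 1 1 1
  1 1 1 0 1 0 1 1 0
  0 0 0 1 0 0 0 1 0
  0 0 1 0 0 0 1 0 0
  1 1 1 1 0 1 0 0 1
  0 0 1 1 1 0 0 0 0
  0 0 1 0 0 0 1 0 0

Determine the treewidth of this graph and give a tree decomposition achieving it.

Treewidth 2.
One such decomposition:
Bags: B1 = {c, d, g}  B2 = {c, g, i}  B3 = {c, f, g}  B4 = {a, d, g}  B5 = {c, d, h}  B6 = {d, e, h}  B7 = {b, d, g}
Tree: B1–B2, B2–B3, B1–B4, B1–B5, B5–B6, B1–B7

Each bag holds 3 vertices, so the decomposition has width 2, which upper-bounds the treewidth. Conversely, {c, d, g} is a clique of size 3, and the vertices of any clique must share a bag in every tree decomposition; so some bag has ≥ 3 vertices and tw(G) ≥ 2. Hence tw(G) = 2 exactly.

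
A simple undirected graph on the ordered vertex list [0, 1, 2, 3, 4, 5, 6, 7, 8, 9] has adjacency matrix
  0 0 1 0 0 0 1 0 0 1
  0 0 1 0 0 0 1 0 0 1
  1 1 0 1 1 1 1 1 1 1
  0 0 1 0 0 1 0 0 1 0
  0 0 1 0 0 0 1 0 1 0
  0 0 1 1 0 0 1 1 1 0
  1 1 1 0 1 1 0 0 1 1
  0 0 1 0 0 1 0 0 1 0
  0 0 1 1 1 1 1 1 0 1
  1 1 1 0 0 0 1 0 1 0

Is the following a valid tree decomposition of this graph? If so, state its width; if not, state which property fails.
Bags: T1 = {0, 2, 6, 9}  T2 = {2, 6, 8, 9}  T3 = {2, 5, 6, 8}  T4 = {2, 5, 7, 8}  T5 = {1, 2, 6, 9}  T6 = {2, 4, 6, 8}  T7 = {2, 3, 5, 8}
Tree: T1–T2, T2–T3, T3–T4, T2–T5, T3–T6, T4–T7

Every vertex of G appears in some bag (union = {0, 1, 2, 3, 4, 5, 6, 7, 8, 9}); every edge is covered by a bag; and for each vertex v the set of bags containing v is connected in the bag tree. The decomposition is therefore valid. The largest bag has 4 vertices, so the width is 3.

Yes; width 3.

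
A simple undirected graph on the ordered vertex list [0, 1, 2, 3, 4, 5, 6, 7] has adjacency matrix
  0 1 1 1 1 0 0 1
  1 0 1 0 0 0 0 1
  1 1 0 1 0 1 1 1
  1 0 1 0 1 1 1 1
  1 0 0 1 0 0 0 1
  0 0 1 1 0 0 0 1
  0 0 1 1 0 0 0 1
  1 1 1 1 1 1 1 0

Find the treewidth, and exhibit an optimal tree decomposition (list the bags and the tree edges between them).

Treewidth 3.
One such decomposition:
Bags: B1 = {0, 3, 4, 7}  B2 = {0, 2, 3, 7}  B3 = {0, 1, 2, 7}  B4 = {2, 3, 6, 7}  B5 = {2, 3, 5, 7}
Tree: B1–B2, B2–B3, B2–B4, B2–B5

Each bag holds 4 vertices, so the decomposition has width 3, which upper-bounds the treewidth. Conversely, {0, 1, 2, 7} is a clique of size 4, and the vertices of any clique must share a bag in every tree decomposition; so some bag has ≥ 4 vertices and tw(G) ≥ 3. Hence tw(G) = 3 exactly.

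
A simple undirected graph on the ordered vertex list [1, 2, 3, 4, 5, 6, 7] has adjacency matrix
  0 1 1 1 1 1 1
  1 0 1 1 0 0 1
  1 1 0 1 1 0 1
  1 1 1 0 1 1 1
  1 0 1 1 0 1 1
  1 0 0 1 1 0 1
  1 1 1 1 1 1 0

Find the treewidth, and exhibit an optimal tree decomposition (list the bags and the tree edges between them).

Treewidth 4.
Bags: B1 = {1, 3, 4, 5, 7}  B2 = {1, 2, 3, 4, 7}  B3 = {1, 4, 5, 6, 7}
Tree: B1–B2, B1–B3

Every bag has size at most 5, so the width is 5 − 1 = 4 and tw(G) ≤ 4. For the lower bound, the 5 vertices {1, 2, 3, 4, 7} are pairwise adjacent, and any tree decomposition puts a clique entirely inside one bag — forcing width ≥ 4. Therefore the treewidth is 4.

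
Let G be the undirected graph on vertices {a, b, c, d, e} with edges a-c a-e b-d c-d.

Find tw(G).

1

A width-1 tree decomposition is:
Bags: B1 = {a, e}  B2 = {a, c}  B3 = {c, d}  B4 = {b, d}
Tree: B1–B2, B2–B3, B3–B4
The largest bag has 2 vertices, giving width 1; this decomposition certifies tw(G) ≤ 1. G has an edge, so its treewidth is at least 1. Therefore the treewidth is 1.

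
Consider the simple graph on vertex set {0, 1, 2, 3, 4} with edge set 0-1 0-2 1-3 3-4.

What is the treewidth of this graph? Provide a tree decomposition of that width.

Treewidth 1.
One such decomposition:
Bags: B1 = {0, 2}  B2 = {0, 1}  B3 = {1, 3}  B4 = {3, 4}
Tree: B1–B2, B2–B3, B3–B4

Each bag holds 2 vertices, so the decomposition has width 1, which upper-bounds the treewidth. G has an edge, so its treewidth is at least 1. Therefore the treewidth is 1.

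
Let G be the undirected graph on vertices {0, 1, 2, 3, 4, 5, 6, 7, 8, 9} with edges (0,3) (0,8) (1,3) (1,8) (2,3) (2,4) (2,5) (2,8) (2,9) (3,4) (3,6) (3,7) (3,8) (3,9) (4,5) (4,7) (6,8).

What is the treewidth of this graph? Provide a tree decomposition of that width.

Every bag has size at most 3, so the width is 3 − 1 = 2 and tw(G) ≤ 2. On the other hand G contains the 3-clique {0, 3, 8}. A clique must lie in a single bag of any decomposition, so no decomposition can have width below 2. Combining the bounds, tw(G) = 2.

Treewidth 2.
One optimal decomposition is:
Bags: B1 = {2, 3, 9}  B2 = {2, 3, 8}  B3 = {1, 3, 8}  B4 = {0, 3, 8}  B5 = {2, 3, 4}  B6 = {2, 4, 5}  B7 = {3, 4, 7}  B8 = {3, 6, 8}
Tree: B1–B2, B2–B3, B3–B4, B1–B5, B5–B6, B5–B7, B4–B8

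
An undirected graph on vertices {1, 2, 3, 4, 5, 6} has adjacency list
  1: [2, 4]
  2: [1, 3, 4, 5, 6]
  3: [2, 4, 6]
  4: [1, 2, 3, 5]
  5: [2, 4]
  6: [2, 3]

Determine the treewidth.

A width-2 tree decomposition is:
Bags: B1 = {2, 3, 4}  B2 = {1, 2, 4}  B3 = {2, 4, 5}  B4 = {2, 3, 6}
Tree: B1–B2, B1–B3, B1–B4
The largest bag has 3 vertices, giving width 2; this decomposition certifies tw(G) ≤ 2. For the lower bound, the 3 vertices {1, 2, 4} are pairwise adjacent, and any tree decomposition puts a clique entirely inside one bag — forcing width ≥ 2. Therefore the treewidth is 2.

2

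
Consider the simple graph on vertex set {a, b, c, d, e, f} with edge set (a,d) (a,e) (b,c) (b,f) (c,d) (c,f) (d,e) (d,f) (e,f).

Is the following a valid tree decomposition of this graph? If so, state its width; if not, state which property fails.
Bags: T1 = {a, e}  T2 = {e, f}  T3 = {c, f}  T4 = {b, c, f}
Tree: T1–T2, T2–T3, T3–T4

A tree decomposition must satisfy three properties: every vertex lies in some bag; for every edge, both endpoints lie together in some bag; and for every vertex, the bags containing it form a connected subtree. Here vertex d appears in no bag, so the decomposition is invalid.

No — vertex d appears in no bag.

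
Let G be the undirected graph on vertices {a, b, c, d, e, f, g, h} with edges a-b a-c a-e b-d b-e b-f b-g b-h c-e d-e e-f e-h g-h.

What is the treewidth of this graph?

2

A width-2 tree decomposition is:
Bags: B1 = {b, g, h}  B2 = {b, e, h}  B3 = {a, b, e}  B4 = {b, e, f}  B5 = {b, d, e}  B6 = {a, c, e}
Tree: B1–B2, B2–B3, B2–B4, B4–B5, B3–B6
The largest bag has 3 vertices, giving width 2; this decomposition certifies tw(G) ≤ 2. On the other hand G contains the 3-clique {a, c, e}. A clique must lie in a single bag of any decomposition, so no decomposition can have width below 2. Therefore the treewidth is 2.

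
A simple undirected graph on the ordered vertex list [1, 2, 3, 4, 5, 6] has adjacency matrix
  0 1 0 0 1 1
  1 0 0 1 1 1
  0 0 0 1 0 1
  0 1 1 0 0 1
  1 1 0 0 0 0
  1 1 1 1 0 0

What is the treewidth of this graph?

2

A width-2 tree decomposition is:
Bags: B1 = {1, 2, 6}  B2 = {2, 4, 6}  B3 = {1, 2, 5}  B4 = {3, 4, 6}
Tree: B1–B2, B1–B3, B2–B4
Each bag holds 3 vertices, so the decomposition has width 2, which upper-bounds the treewidth. Conversely, {1, 2, 5} is a clique of size 3, and the vertices of any clique must share a bag in every tree decomposition; so some bag has ≥ 3 vertices and tw(G) ≥ 2. Therefore the treewidth is 2.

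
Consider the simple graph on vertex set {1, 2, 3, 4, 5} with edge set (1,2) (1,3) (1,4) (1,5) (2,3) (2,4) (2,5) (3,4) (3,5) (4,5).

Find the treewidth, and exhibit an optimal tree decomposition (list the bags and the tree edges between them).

Treewidth 4.
One such decomposition:
Bags: B1 = {1, 2, 3, 4, 5}
Tree: (single bag)

With just one bag of size 5, the width is 5 − 1 = 4, so tw(G) ≤ 4. Conversely, {1, 2, 3, 4, 5} is a clique of size 5, and the vertices of any clique must share a bag in every tree decomposition; so some bag has ≥ 5 vertices and tw(G) ≥ 4. Therefore the treewidth is 4.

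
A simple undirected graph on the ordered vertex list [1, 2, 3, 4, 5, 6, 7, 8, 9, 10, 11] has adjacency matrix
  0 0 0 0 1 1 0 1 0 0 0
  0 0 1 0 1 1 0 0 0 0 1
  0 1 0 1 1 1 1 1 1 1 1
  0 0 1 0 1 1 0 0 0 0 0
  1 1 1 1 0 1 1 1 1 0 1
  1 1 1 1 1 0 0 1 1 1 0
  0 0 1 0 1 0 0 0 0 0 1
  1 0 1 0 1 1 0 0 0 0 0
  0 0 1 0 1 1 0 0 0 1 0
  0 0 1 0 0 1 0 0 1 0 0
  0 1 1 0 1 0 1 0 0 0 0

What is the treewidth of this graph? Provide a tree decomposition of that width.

Treewidth 3.
One such decomposition:
Bags: B1 = {2, 3, 5, 6}  B2 = {2, 3, 5, 11}  B3 = {3, 4, 5, 6}  B4 = {3, 5, 6, 8}  B5 = {3, 5, 7, 11}  B6 = {3, 5, 6, 9}  B7 = {3, 6, 9, 10}  B8 = {1, 5, 6, 8}
Tree: B1–B2, B1–B3, B3–B4, B2–B5, B1–B6, B6–B7, B4–B8

Every bag has size at most 4, so the width is 4 − 1 = 3 and tw(G) ≤ 3. Conversely, {1, 5, 6, 8} is a clique of size 4, and the vertices of any clique must share a bag in every tree decomposition; so some bag has ≥ 4 vertices and tw(G) ≥ 3. The upper and lower bounds meet at 3, so that is the treewidth.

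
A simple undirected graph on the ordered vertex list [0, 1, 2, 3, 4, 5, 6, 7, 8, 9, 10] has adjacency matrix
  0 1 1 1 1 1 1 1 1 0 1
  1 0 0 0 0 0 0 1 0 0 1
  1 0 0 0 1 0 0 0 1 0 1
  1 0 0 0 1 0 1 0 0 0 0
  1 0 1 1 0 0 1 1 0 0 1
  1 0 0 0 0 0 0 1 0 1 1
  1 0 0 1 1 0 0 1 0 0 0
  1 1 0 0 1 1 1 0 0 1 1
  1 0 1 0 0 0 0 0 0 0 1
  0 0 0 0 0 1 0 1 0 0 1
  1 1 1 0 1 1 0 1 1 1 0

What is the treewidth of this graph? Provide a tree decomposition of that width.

Every bag has size at most 4, so the width is 4 − 1 = 3 and tw(G) ≤ 3. Conversely, {0, 2, 8, 10} is a clique of size 4, and the vertices of any clique must share a bag in every tree decomposition; so some bag has ≥ 4 vertices and tw(G) ≥ 3. Combining the bounds, tw(G) = 3.

Treewidth 3.
One such decomposition:
Bags: B1 = {0, 1, 7, 10}  B2 = {0, 5, 7, 10}  B3 = {0, 4, 7, 10}  B4 = {0, 2, 4, 10}  B5 = {5, 7, 9, 10}  B6 = {0, 4, 6, 7}  B7 = {0, 3, 4, 6}  B8 = {0, 2, 8, 10}
Tree: B1–B2, B1–B3, B3–B4, B2–B5, B3–B6, B6–B7, B4–B8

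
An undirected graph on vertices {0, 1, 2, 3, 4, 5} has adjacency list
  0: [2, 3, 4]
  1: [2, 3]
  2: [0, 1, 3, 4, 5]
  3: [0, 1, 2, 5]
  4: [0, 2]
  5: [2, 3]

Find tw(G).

A width-2 tree decomposition is:
Bags: B1 = {2, 3, 5}  B2 = {0, 2, 3}  B3 = {1, 2, 3}  B4 = {0, 2, 4}
Tree: B1–B2, B2–B3, B2–B4
The largest bag has 3 vertices, giving width 2; this decomposition certifies tw(G) ≤ 2. On the other hand G contains the 3-clique {0, 2, 3}. A clique must lie in a single bag of any decomposition, so no decomposition can have width below 2. Combining the bounds, tw(G) = 2.

2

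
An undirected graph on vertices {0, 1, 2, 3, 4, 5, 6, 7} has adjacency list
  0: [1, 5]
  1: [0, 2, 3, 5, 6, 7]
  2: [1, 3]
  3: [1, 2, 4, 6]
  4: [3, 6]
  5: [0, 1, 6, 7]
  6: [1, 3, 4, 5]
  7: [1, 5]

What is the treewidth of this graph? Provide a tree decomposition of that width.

Each bag holds 3 vertices, so the decomposition has width 2, which upper-bounds the treewidth. For the lower bound, the 3 vertices {1, 2, 3} are pairwise adjacent, and any tree decomposition puts a clique entirely inside one bag — forcing width ≥ 2. Hence tw(G) = 2 exactly.

Treewidth 2.
One optimal decomposition is:
Bags: B1 = {1, 3, 6}  B2 = {1, 2, 3}  B3 = {1, 5, 6}  B4 = {0, 1, 5}  B5 = {1, 5, 7}  B6 = {3, 4, 6}
Tree: B1–B2, B1–B3, B3–B4, B3–B5, B1–B6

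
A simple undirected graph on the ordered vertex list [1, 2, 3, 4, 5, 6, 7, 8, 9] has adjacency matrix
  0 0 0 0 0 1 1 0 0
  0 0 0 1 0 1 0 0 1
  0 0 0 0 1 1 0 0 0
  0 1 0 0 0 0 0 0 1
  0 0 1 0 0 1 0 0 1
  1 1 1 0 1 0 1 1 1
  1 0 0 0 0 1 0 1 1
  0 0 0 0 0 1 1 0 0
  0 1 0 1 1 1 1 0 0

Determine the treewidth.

2

A width-2 tree decomposition is:
Bags: B1 = {2, 6, 9}  B2 = {6, 7, 9}  B3 = {1, 6, 7}  B4 = {6, 7, 8}  B5 = {5, 6, 9}  B6 = {2, 4, 9}  B7 = {3, 5, 6}
Tree: B1–B2, B2–B3, B3–B4, B2–B5, B1–B6, B5–B7
Each bag holds 3 vertices, so the decomposition has width 2, which upper-bounds the treewidth. For the lower bound, the 3 vertices {2, 4, 9} are pairwise adjacent, and any tree decomposition puts a clique entirely inside one bag — forcing width ≥ 2. Combining the bounds, tw(G) = 2.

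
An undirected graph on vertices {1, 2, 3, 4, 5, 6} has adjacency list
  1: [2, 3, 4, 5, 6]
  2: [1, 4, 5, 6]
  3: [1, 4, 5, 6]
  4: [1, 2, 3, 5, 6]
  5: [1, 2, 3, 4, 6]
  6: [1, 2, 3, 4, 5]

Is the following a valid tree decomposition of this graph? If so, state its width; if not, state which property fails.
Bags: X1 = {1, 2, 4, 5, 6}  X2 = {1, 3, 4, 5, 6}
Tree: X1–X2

Yes; width 4.

Every vertex of G appears in some bag (union = {1, 2, 3, 4, 5, 6}); every edge is covered by a bag; and for each vertex v the set of bags containing v is connected in the bag tree. The decomposition is therefore valid. The largest bag has 5 vertices, so the width is 4.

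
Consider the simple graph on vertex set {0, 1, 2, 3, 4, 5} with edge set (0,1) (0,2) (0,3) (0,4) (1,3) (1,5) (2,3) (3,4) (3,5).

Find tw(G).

2

A width-2 tree decomposition is:
Bags: B1 = {0, 1, 3}  B2 = {1, 3, 5}  B3 = {0, 3, 4}  B4 = {0, 2, 3}
Tree: B1–B2, B1–B3, B3–B4
Every bag has size at most 3, so the width is 3 − 1 = 2 and tw(G) ≤ 2. Conversely, {0, 1, 3} is a clique of size 3, and the vertices of any clique must share a bag in every tree decomposition; so some bag has ≥ 3 vertices and tw(G) ≥ 2. Hence tw(G) = 2 exactly.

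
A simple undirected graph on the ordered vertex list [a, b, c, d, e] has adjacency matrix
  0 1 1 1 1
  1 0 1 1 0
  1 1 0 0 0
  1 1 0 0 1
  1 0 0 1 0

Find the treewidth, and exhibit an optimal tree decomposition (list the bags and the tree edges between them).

Treewidth 2.
One optimal decomposition is:
Bags: B1 = {a, b, c}  B2 = {a, b, d}  B3 = {a, d, e}
Tree: B1–B2, B2–B3

Every bag has size at most 3, so the width is 3 − 1 = 2 and tw(G) ≤ 2. Conversely, {a, d, e} is a clique of size 3, and the vertices of any clique must share a bag in every tree decomposition; so some bag has ≥ 3 vertices and tw(G) ≥ 2. Therefore the treewidth is 2.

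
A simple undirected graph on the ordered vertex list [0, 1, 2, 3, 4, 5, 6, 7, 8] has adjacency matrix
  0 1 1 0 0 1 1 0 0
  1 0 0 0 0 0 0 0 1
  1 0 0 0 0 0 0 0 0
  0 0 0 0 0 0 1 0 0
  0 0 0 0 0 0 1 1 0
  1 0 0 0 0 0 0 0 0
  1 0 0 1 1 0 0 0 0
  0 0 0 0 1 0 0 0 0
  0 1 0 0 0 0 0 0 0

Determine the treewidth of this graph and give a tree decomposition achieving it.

Treewidth 1.
One optimal decomposition is:
Bags: B1 = {3, 6}  B2 = {0, 6}  B3 = {0, 5}  B4 = {0, 2}  B5 = {4, 6}  B6 = {0, 1}  B7 = {4, 7}  B8 = {1, 8}
Tree: B1–B2, B2–B3, B2–B4, B2–B5, B2–B6, B5–B7, B6–B8

Every bag has size at most 2, so the width is 2 − 1 = 1 and tw(G) ≤ 1. Any graph with an edge has treewidth ≥ 1, and G has the edge 3–6. Hence tw(G) = 1 exactly.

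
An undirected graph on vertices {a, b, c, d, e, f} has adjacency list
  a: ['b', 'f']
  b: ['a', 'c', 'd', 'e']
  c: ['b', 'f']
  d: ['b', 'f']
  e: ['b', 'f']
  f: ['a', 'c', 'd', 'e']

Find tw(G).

A width-2 tree decomposition is:
Bags: B1 = {a, b, f}  B2 = {b, d, f}  B3 = {b, c, f}  B4 = {b, e, f}
Tree: B1–B2, B2–B3, B3–B4
The largest bag has 3 vertices, giving width 2; this decomposition certifies tw(G) ≤ 2. Since f–a–b–d–f is a cycle in G, G is not acyclic. Forests are exactly the graphs of treewidth ≤ 1, so tw(G) ≥ 2. Hence tw(G) = 2 exactly.

2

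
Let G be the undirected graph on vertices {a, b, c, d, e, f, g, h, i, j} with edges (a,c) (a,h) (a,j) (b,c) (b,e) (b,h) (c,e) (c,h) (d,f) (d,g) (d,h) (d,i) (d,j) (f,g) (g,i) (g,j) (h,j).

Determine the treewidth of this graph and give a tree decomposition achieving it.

Each bag holds 3 vertices, so the decomposition has width 2, which upper-bounds the treewidth. Conversely, {d, g, j} is a clique of size 3, and the vertices of any clique must share a bag in every tree decomposition; so some bag has ≥ 3 vertices and tw(G) ≥ 2. Hence tw(G) = 2 exactly.

Treewidth 2.
One such decomposition:
Bags: B1 = {a, h, j}  B2 = {d, h, j}  B3 = {a, c, h}  B4 = {d, g, j}  B5 = {d, g, i}  B6 = {b, c, h}  B7 = {d, f, g}  B8 = {b, c, e}
Tree: B1–B2, B1–B3, B2–B4, B4–B5, B3–B6, B4–B7, B6–B8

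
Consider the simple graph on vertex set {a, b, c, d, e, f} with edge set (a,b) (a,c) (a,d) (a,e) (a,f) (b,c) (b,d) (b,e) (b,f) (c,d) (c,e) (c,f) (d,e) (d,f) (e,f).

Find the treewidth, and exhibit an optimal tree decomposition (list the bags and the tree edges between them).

With just one bag of size 6, the width is 6 − 1 = 5, so tw(G) ≤ 5. For the lower bound, the 6 vertices {a, b, c, d, e, f} are pairwise adjacent, and any tree decomposition puts a clique entirely inside one bag — forcing width ≥ 5. Combining the bounds, tw(G) = 5.

Treewidth 5.
Bags: B1 = {a, b, c, d, e, f}
Tree: (single bag)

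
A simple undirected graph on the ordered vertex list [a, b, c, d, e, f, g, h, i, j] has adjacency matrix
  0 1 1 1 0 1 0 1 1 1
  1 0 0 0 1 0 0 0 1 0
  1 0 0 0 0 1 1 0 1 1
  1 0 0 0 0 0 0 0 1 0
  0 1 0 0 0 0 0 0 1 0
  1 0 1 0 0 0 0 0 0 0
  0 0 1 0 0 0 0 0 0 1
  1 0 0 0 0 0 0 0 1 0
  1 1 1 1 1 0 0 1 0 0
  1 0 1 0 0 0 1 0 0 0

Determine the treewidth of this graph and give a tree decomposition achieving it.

Every bag has size at most 3, so the width is 3 − 1 = 2 and tw(G) ≤ 2. For the lower bound, the 3 vertices {c, g, j} are pairwise adjacent, and any tree decomposition puts a clique entirely inside one bag — forcing width ≥ 2. The upper and lower bounds meet at 2, so that is the treewidth.

Treewidth 2.
One optimal decomposition is:
Bags: B1 = {a, c, f}  B2 = {a, c, j}  B3 = {c, g, j}  B4 = {a, c, i}  B5 = {a, b, i}  B6 = {b, e, i}  B7 = {a, d, i}  B8 = {a, h, i}
Tree: B1–B2, B2–B3, B1–B4, B4–B5, B5–B6, B4–B7, B7–B8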